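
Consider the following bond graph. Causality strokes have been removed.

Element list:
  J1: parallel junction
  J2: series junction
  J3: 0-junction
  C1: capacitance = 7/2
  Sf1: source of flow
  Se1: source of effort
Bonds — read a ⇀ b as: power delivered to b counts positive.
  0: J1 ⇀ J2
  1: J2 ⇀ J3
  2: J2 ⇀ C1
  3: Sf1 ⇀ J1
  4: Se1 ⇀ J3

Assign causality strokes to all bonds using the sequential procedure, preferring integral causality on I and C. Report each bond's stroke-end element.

β0 stroke→J1
β1 stroke→J2
β2 stroke→J2
β3 stroke→Sf1
β4 stroke→J3

#3 →Sf1  (Sf1 fixes flow; stroke at Sf1)
#4 →J3  (Se1: effort source, stroke at far end)
#0 →J1  (J1: last free bond brings effort in)
#1 →J2  (common-f at J2 fixed by 0)
#2 →J2  (J2: bond 0 brought flow, rest push out)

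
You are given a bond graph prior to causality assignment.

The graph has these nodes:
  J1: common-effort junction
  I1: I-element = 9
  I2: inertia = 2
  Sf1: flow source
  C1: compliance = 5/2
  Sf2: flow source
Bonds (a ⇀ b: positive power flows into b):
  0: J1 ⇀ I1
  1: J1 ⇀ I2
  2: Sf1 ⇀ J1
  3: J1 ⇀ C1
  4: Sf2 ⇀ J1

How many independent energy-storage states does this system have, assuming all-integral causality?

3  (C1, I1, I2 all integral)

b2 stroke at Sf1  (Sf1 (Sf) sets flow on bond)
b4 stroke at Sf2  (source Sf2 imposes f)
b0 stroke at I1  (I1 integral (f out))
b1 stroke at I2  (I2 integral (f out))
b3 stroke at J1  (J1: last free bond brings effort in)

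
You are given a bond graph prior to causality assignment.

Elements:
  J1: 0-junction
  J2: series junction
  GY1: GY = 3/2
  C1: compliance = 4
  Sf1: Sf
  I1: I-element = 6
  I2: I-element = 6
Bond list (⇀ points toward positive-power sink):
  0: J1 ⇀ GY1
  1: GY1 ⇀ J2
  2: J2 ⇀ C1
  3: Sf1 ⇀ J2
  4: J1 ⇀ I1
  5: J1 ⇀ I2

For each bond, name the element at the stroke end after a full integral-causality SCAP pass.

bond 3 stroke at Sf1  (Sf1: flow source, stroke at near end)
bond 1 stroke at J2  (J2 flow already set via bond 3)
bond 2 stroke at J2  (common-f at J2 fixed by 3)
bond 0 stroke at J1  (GY1 both-in/both-out from 1)
bond 4 stroke at I1  (common-e at J1 fixed by 0)
bond 5 stroke at I2  (J1: bond 0 brought effort, rest push out)

β0 stroke→J1
β1 stroke→J2
β2 stroke→J2
β3 stroke→Sf1
β4 stroke→I1
β5 stroke→I2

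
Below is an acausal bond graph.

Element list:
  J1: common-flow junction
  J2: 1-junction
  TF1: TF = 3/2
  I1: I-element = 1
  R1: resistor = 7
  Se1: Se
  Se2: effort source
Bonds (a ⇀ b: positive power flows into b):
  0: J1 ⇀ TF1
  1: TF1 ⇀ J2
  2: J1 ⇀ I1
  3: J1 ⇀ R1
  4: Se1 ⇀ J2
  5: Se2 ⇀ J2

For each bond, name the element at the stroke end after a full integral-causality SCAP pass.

b0 |J1
b1 |TF1
b2 |I1
b3 |J1
b4 |J2
b5 |J2

#4 stroke→J2  (Se1 fixes effort; stroke away)
#5 stroke→J2  (Se2: effort source, stroke at far end)
#1 stroke→TF1  (only one flow-in slot at J2)
#0 stroke→J1  (TF1 one-in-one-out from 1)
#2 stroke→I1  (I1 integral (f out))
#3 stroke→J1  (common-f at J1 fixed by 2)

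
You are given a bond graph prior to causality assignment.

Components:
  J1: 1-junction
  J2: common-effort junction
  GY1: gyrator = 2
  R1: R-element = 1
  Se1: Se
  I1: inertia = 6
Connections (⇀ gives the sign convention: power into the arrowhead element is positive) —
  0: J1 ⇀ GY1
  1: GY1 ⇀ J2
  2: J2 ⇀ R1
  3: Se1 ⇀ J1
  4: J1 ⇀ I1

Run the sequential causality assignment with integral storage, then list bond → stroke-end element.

β0 stroke at J1
β1 stroke at J2
β2 stroke at R1
β3 stroke at J1
β4 stroke at I1

b3 stroke→J1  (Se1 (Se) sets effort on bond)
b4 stroke→I1  (prefer integral on I1)
b0 stroke→J1  (1-jn J1 has f-setter on 4)
b1 stroke→J2  (GY1: gyrator matches bond 0)
b2 stroke→R1  (J2: bond 1 brought effort, rest push out)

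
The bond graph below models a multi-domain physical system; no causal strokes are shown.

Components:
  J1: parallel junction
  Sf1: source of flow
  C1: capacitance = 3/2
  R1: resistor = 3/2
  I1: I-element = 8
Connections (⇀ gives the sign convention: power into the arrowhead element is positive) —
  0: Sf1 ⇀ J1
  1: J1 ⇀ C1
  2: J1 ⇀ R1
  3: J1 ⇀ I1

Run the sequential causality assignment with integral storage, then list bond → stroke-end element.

β0 stroke at Sf1
β1 stroke at J1
β2 stroke at R1
β3 stroke at I1

b0 stroke at Sf1  (Sf1 fixes flow; stroke at Sf1)
b1 stroke at J1  (C1 outputs effort q/C1)
b2 stroke at R1  (0-jn J1 has e-setter on 1)
b3 stroke at I1  (J1 effort already set via bond 1)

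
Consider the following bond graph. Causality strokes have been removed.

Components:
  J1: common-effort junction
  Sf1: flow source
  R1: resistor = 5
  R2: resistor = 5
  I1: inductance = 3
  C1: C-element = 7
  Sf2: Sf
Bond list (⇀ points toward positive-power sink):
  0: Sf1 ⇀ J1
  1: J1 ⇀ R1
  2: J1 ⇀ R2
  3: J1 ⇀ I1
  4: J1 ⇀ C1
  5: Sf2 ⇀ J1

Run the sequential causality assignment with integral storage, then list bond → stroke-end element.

#0 |Sf1  (Sf1 (Sf) sets flow on bond)
#5 |Sf2  (source Sf2 imposes f)
#3 |I1  (prefer integral on I1)
#4 |J1  (C1 outputs effort q/C1)
#1 |R1  (J1 effort already set via bond 4)
#2 |R2  (J1 effort already set via bond 4)

b0 stroke at Sf1
b1 stroke at R1
b2 stroke at R2
b3 stroke at I1
b4 stroke at J1
b5 stroke at Sf2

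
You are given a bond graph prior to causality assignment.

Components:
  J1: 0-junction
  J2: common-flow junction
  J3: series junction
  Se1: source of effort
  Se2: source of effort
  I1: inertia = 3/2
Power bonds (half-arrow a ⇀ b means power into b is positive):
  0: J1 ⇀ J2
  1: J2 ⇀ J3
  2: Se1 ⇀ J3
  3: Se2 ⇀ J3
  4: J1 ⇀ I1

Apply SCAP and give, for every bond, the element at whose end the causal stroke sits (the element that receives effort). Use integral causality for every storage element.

#0 →J1
#1 →J2
#2 →J3
#3 →J3
#4 →I1

#2 →J3  (Se1 (Se) sets effort on bond)
#3 →J3  (source Se2 imposes e)
#1 →J2  (J3 needs exactly one f-in)
#0 →J1  (closing 1-jn rule on J2)
#4 →I1  (common-e at J1 fixed by 0)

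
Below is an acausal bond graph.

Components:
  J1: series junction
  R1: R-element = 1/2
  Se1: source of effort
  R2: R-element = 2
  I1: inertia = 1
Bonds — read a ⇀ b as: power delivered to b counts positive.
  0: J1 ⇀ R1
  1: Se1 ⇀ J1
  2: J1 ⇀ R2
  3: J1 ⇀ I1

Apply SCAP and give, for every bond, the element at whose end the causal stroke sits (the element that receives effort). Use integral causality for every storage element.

β1 stroke→J1  (Se1 fixes effort; stroke away)
β3 stroke→I1  (I1 integral (f out))
β0 stroke→J1  (J1 flow already set via bond 3)
β2 stroke→J1  (1-jn J1 has f-setter on 3)

#0 →J1
#1 →J1
#2 →J1
#3 →I1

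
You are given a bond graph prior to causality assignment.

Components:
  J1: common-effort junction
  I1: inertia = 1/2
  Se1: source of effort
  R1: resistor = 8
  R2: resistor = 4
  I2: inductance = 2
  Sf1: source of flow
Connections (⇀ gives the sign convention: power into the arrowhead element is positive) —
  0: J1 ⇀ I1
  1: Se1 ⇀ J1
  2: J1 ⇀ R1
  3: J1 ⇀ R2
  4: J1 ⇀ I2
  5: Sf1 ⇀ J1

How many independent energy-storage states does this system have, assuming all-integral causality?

b1 →J1  (Se1 (Se) sets effort on bond)
b5 →Sf1  (Sf1: flow source, stroke at near end)
b0 →I1  (J1 effort already set via bond 1)
b2 →R1  (0-jn J1 has e-setter on 1)
b3 →R2  (J1 effort already set via bond 1)
b4 →I2  (J1: bond 1 brought effort, rest push out)

2  (I1, I2 all integral)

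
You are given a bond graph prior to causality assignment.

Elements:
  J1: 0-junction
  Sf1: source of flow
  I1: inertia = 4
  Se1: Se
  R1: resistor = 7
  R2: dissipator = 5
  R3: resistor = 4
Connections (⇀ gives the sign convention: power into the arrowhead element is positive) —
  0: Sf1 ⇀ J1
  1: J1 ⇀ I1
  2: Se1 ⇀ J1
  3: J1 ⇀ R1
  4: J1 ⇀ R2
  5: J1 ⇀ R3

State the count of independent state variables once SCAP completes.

β0 |Sf1  (source Sf1 imposes f)
β2 |J1  (source Se1 imposes e)
β1 |I1  (0-jn J1 has e-setter on 2)
β3 |R1  (common-e at J1 fixed by 2)
β4 |R2  (J1: bond 2 brought effort, rest push out)
β5 |R3  (J1 effort already set via bond 2)

1  (I1 all integral)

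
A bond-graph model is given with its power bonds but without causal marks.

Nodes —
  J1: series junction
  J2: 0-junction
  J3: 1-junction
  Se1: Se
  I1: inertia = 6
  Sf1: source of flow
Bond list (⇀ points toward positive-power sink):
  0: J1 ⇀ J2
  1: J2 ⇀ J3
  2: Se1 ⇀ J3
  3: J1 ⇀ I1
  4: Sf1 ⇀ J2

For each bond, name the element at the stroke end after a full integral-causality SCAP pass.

b2 |J3  (source Se1 imposes e)
b4 |Sf1  (source Sf1 imposes f)
b1 |J2  (J3 needs exactly one f-in)
b0 |J1  (J2: bond 1 brought effort, rest push out)
b3 |I1  (closing 1-jn rule on J1)

b0 stroke→J1
b1 stroke→J2
b2 stroke→J3
b3 stroke→I1
b4 stroke→Sf1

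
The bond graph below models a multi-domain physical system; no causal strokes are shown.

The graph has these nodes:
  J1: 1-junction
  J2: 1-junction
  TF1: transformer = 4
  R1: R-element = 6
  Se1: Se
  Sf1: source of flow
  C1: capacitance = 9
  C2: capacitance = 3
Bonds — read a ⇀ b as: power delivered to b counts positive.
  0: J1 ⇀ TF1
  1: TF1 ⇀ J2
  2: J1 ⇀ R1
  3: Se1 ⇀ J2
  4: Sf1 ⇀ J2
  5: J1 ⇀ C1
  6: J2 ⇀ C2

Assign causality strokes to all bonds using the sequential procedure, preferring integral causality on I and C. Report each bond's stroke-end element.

b3 |J2  (Se1 (Se) sets effort on bond)
b4 |Sf1  (source Sf1 imposes f)
b1 |J2  (common-f at J2 fixed by 4)
b6 |J2  (common-f at J2 fixed by 4)
b0 |TF1  (through TF1, causality passes straight; one stroke at TF1)
b2 |J1  (J1: bond 0 brought flow, rest push out)
b5 |J1  (J1 flow already set via bond 0)

#0 stroke at TF1
#1 stroke at J2
#2 stroke at J1
#3 stroke at J2
#4 stroke at Sf1
#5 stroke at J1
#6 stroke at J2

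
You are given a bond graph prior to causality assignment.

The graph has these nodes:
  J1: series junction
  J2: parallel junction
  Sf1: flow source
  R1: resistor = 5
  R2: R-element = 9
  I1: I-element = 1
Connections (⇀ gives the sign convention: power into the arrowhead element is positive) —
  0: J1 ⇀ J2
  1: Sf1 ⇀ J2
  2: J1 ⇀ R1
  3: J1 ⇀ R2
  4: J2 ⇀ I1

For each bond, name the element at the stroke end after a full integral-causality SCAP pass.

b0 stroke at J2
b1 stroke at Sf1
b2 stroke at J1
b3 stroke at J1
b4 stroke at I1

b1 stroke→Sf1  (Sf1: flow source, stroke at near end)
b4 stroke→I1  (I1: I, integral causality)
b0 stroke→J2  (only one effort-in slot at J2)
b2 stroke→J1  (1-jn J1 has f-setter on 0)
b3 stroke→J1  (1-jn J1 has f-setter on 0)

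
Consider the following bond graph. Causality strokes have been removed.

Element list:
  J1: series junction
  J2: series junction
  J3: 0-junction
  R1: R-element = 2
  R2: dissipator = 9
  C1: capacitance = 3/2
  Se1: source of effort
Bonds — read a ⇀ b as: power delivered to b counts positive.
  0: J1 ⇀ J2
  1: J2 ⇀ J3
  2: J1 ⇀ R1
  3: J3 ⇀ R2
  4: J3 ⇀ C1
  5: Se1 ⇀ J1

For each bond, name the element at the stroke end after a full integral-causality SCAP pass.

#5 stroke at J1  (source Se1 imposes e)
#4 stroke at J3  (C1: C, integral causality)
#1 stroke at J2  (0-jn J3 has e-setter on 4)
#3 stroke at R2  (J3 effort already set via bond 4)
#0 stroke at J1  (J2 needs exactly one f-in)
#2 stroke at R1  (only one flow-in slot at J1)

bond 0 stroke at J1
bond 1 stroke at J2
bond 2 stroke at R1
bond 3 stroke at R2
bond 4 stroke at J3
bond 5 stroke at J1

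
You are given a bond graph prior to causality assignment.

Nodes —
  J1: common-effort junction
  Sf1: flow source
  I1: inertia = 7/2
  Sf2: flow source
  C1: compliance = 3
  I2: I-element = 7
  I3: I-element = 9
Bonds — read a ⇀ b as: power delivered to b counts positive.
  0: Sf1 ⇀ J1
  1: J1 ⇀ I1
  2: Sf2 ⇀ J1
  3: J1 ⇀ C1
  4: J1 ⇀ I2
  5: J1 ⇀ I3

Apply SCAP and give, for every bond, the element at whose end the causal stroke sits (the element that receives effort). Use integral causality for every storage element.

β0 stroke→Sf1  (source Sf1 imposes f)
β2 stroke→Sf2  (Sf2: flow source, stroke at near end)
β1 stroke→I1  (I1: I, integral causality)
β3 stroke→J1  (C1 outputs effort q/C1)
β4 stroke→I2  (J1 effort already set via bond 3)
β5 stroke→I3  (J1 effort already set via bond 3)

b0 stroke at Sf1
b1 stroke at I1
b2 stroke at Sf2
b3 stroke at J1
b4 stroke at I2
b5 stroke at I3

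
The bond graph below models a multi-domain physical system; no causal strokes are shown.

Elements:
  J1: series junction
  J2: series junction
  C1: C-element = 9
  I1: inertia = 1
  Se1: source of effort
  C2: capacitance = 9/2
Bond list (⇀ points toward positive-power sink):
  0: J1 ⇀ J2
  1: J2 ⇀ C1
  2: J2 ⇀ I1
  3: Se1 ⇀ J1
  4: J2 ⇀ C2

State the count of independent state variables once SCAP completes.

3  (C1, C2, I1 all integral)

b3 →J1  (Se1 (Se) sets effort on bond)
b0 →J2  (J1 needs exactly one f-in)
b1 →J2  (C1 integral (e out))
b2 →I1  (I1 outputs flow p/I1)
b4 →J2  (1-jn J2 has f-setter on 2)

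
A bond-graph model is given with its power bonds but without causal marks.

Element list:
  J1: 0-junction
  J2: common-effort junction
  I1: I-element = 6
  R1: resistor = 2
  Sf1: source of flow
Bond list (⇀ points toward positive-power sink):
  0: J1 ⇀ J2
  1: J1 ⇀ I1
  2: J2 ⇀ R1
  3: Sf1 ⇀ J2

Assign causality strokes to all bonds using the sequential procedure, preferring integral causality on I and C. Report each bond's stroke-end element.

#0 stroke at J1
#1 stroke at I1
#2 stroke at J2
#3 stroke at Sf1

b3 →Sf1  (Sf1 fixes flow; stroke at Sf1)
b1 →I1  (I1: I, integral causality)
b0 →J1  (J1 needs exactly one e-in)
b2 →J2  (closing 0-jn rule on J2)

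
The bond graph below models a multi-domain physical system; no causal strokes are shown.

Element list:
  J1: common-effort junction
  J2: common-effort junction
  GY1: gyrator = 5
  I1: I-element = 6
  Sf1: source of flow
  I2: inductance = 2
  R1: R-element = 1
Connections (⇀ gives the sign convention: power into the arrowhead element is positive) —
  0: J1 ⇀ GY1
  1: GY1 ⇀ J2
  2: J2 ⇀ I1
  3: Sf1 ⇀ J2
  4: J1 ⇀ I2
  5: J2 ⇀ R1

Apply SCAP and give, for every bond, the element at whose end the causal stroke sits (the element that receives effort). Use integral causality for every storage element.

β3 →Sf1  (Sf1: flow source, stroke at near end)
β2 →I1  (I1: I, integral causality)
β4 →I2  (I2 integral (f out))
β0 →J1  (only one effort-in slot at J1)
β1 →J2  (GY1: gyrator matches bond 0)
β5 →R1  (J2 effort already set via bond 1)

bond 0 stroke→J1
bond 1 stroke→J2
bond 2 stroke→I1
bond 3 stroke→Sf1
bond 4 stroke→I2
bond 5 stroke→R1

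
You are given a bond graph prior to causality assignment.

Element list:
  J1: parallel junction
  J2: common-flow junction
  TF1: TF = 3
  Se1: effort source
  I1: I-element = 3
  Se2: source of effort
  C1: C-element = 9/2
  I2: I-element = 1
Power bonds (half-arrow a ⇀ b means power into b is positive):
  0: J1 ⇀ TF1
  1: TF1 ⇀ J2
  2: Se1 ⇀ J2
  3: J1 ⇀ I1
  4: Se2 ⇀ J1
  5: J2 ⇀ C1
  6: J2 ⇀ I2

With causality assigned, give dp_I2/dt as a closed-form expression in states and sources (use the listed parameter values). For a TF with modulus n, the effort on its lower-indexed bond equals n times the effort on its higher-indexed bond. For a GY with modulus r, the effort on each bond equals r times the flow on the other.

dp_I2/dt = E_Se1 + E_Se2/3 - 2*q_C1/9

β2 |J2  (source Se1 imposes e)
β4 |J1  (source Se2 imposes e)
β0 |TF1  (J1 effort already set via bond 4)
β3 |I1  (J1: bond 4 brought effort, rest push out)
β1 |J2  (TF1 one-in-one-out from 0)
β5 |J2  (prefer integral on C1)
β6 |I2  (J2: last free bond brings flow in)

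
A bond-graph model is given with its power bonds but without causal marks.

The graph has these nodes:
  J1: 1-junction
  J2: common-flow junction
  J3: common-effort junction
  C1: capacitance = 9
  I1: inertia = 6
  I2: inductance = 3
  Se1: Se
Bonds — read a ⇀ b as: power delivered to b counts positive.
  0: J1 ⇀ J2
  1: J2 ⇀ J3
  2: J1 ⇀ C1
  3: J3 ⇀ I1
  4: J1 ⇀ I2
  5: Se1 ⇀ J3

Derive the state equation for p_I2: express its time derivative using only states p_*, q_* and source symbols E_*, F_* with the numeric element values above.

dp_I2/dt = -E_Se1 - q_C1/9

β5 stroke at J3  (Se1: effort source, stroke at far end)
β1 stroke at J2  (common-e at J3 fixed by 5)
β3 stroke at I1  (common-e at J3 fixed by 5)
β0 stroke at J1  (closing 1-jn rule on J2)
β2 stroke at J1  (C1: C, integral causality)
β4 stroke at I2  (J1: last free bond brings flow in)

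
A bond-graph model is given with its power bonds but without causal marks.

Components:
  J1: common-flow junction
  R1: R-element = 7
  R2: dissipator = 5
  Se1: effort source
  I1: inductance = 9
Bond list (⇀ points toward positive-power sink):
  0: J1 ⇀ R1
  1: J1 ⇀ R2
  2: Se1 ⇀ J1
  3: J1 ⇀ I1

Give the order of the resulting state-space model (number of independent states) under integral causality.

bond 2 stroke at J1  (Se1: effort source, stroke at far end)
bond 3 stroke at I1  (I1 outputs flow p/I1)
bond 0 stroke at J1  (J1 flow already set via bond 3)
bond 1 stroke at J1  (J1 flow already set via bond 3)

1  (I1 all integral)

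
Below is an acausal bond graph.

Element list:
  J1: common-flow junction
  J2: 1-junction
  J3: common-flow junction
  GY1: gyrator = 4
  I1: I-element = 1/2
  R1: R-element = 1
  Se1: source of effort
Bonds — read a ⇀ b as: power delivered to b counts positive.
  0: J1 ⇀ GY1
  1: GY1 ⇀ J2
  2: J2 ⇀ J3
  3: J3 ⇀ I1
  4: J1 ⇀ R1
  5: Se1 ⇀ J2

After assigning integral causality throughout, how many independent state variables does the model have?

bond 5 stroke at J2  (Se1 (Se) sets effort on bond)
bond 3 stroke at I1  (prefer integral on I1)
bond 2 stroke at J3  (J3 flow already set via bond 3)
bond 1 stroke at J2  (common-f at J2 fixed by 2)
bond 0 stroke at J1  (GY1: gyrator matches bond 1)
bond 4 stroke at R1  (J1 needs exactly one f-in)

1  (I1 all integral)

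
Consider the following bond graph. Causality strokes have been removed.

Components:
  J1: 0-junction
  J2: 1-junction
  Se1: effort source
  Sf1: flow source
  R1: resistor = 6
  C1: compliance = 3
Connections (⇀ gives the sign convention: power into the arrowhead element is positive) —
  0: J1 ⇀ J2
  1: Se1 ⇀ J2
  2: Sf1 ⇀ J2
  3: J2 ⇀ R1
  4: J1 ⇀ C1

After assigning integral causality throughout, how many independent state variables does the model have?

b1 →J2  (Se1 (Se) sets effort on bond)
b2 →Sf1  (Sf1 (Sf) sets flow on bond)
b0 →J2  (common-f at J2 fixed by 2)
b3 →J2  (1-jn J2 has f-setter on 2)
b4 →J1  (J1 needs exactly one e-in)

1  (C1 all integral)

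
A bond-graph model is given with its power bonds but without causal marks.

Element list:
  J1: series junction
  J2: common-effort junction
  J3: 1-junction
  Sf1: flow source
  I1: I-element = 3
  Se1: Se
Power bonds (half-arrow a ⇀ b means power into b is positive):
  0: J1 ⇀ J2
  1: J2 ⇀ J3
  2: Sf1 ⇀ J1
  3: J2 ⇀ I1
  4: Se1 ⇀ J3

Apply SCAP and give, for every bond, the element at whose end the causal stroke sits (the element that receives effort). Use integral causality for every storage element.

bond 2 →Sf1  (Sf1 fixes flow; stroke at Sf1)
bond 4 →J3  (Se1 (Se) sets effort on bond)
bond 0 →J1  (J1 flow already set via bond 2)
bond 1 →J2  (only one flow-in slot at J3)
bond 3 →I1  (common-e at J2 fixed by 1)

bond 0 →J1
bond 1 →J2
bond 2 →Sf1
bond 3 →I1
bond 4 →J3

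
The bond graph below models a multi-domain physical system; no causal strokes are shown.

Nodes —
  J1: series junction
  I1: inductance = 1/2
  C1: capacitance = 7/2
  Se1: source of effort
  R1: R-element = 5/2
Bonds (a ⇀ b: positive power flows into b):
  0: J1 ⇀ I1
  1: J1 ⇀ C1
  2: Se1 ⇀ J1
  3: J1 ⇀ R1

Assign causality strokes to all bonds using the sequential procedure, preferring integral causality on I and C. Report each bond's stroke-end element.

b2 |J1  (source Se1 imposes e)
b0 |I1  (prefer integral on I1)
b1 |J1  (common-f at J1 fixed by 0)
b3 |J1  (J1: bond 0 brought flow, rest push out)

b0 stroke at I1
b1 stroke at J1
b2 stroke at J1
b3 stroke at J1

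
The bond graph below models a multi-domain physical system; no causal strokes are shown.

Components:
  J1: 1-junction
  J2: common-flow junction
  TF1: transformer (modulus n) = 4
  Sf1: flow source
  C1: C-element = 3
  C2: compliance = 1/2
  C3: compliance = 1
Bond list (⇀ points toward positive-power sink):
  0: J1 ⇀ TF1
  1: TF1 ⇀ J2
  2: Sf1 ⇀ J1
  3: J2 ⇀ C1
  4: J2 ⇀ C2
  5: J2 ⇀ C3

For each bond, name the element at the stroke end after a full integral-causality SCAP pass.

#2 stroke→Sf1  (source Sf1 imposes f)
#0 stroke→J1  (1-jn J1 has f-setter on 2)
#1 stroke→TF1  (through TF1, causality passes straight; one stroke at TF1)
#3 stroke→J2  (1-jn J2 has f-setter on 1)
#4 stroke→J2  (1-jn J2 has f-setter on 1)
#5 stroke→J2  (1-jn J2 has f-setter on 1)

b0 stroke→J1
b1 stroke→TF1
b2 stroke→Sf1
b3 stroke→J2
b4 stroke→J2
b5 stroke→J2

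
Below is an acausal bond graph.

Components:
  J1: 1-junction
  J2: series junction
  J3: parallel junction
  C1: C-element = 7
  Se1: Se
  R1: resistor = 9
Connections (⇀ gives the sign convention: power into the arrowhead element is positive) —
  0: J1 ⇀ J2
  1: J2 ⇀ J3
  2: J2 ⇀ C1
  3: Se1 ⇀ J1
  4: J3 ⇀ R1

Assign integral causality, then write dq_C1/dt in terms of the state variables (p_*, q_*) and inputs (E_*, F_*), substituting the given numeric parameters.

dq_C1/dt = E_Se1/9 - q_C1/63

#3 |J1  (source Se1 imposes e)
#0 |J2  (only one flow-in slot at J1)
#2 |J2  (C1 integral (e out))
#1 |J3  (J2 needs exactly one f-in)
#4 |R1  (J3 effort already set via bond 1)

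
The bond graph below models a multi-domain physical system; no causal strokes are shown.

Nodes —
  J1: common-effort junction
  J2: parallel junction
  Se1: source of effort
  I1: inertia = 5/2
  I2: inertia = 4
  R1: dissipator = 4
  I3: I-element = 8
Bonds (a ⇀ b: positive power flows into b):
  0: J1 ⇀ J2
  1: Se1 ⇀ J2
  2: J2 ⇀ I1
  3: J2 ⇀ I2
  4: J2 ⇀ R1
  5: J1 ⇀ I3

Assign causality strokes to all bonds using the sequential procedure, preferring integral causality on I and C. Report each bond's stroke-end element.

#1 →J2  (Se1 (Se) sets effort on bond)
#0 →J1  (0-jn J2 has e-setter on 1)
#2 →I1  (J2: bond 1 brought effort, rest push out)
#3 →I2  (0-jn J2 has e-setter on 1)
#4 →R1  (J2: bond 1 brought effort, rest push out)
#5 →I3  (0-jn J1 has e-setter on 0)

β0 stroke at J1
β1 stroke at J2
β2 stroke at I1
β3 stroke at I2
β4 stroke at R1
β5 stroke at I3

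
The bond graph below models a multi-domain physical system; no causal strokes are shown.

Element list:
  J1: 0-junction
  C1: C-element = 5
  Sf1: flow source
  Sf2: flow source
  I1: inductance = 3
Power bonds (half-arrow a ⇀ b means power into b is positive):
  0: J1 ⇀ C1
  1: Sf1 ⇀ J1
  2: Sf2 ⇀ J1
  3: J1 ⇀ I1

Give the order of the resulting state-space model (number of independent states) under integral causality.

bond 1 stroke at Sf1  (Sf1: flow source, stroke at near end)
bond 2 stroke at Sf2  (source Sf2 imposes f)
bond 0 stroke at J1  (C1: C, integral causality)
bond 3 stroke at I1  (0-jn J1 has e-setter on 0)

2  (C1, I1 all integral)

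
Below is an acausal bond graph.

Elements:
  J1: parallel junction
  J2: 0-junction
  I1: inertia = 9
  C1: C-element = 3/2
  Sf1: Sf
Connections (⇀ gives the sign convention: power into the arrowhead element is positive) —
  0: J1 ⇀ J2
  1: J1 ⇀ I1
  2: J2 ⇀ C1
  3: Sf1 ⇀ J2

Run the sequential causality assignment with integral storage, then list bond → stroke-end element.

#3 stroke→Sf1  (Sf1: flow source, stroke at near end)
#1 stroke→I1  (I1: I, integral causality)
#0 stroke→J1  (closing 0-jn rule on J1)
#2 stroke→J2  (only one effort-in slot at J2)

bond 0 |J1
bond 1 |I1
bond 2 |J2
bond 3 |Sf1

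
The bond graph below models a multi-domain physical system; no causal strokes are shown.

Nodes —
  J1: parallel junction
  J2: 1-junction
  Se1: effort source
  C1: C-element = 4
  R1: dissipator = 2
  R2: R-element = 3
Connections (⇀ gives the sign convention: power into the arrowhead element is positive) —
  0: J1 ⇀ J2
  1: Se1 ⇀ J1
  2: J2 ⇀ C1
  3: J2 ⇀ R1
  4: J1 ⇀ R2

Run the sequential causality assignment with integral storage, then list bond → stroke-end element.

bond 0 |J2
bond 1 |J1
bond 2 |J2
bond 3 |R1
bond 4 |R2

#1 |J1  (source Se1 imposes e)
#0 |J2  (common-e at J1 fixed by 1)
#4 |R2  (0-jn J1 has e-setter on 1)
#2 |J2  (C1: C, integral causality)
#3 |R1  (closing 1-jn rule on J2)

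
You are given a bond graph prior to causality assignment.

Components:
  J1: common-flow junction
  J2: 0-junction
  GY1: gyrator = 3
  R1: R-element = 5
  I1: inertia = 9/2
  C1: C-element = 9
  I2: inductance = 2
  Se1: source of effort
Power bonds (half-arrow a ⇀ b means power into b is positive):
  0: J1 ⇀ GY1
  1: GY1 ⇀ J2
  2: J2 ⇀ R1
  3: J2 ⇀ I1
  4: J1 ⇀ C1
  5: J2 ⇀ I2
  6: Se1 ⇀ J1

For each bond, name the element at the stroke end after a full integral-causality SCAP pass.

b0 →GY1
b1 →GY1
b2 →J2
b3 →I1
b4 →J1
b5 →I2
b6 →J1

β6 |J1  (Se1 fixes effort; stroke away)
β3 |I1  (I1: I, integral causality)
β4 |J1  (prefer integral on C1)
β0 |GY1  (J1: last free bond brings flow in)
β1 |GY1  (through GY1, causality inverts; strokes same side of GY1)
β5 |I2  (prefer integral on I2)
β2 |J2  (only one effort-in slot at J2)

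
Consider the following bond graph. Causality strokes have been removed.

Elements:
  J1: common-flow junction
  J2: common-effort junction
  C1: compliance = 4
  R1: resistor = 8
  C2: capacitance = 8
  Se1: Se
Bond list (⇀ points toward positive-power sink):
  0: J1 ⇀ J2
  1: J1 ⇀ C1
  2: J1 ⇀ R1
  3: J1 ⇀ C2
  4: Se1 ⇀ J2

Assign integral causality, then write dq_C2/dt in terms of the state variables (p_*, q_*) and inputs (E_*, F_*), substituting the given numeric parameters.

bond 4 |J2  (Se1: effort source, stroke at far end)
bond 0 |J1  (0-jn J2 has e-setter on 4)
bond 1 |J1  (C1 integral (e out))
bond 3 |J1  (C2: C, integral causality)
bond 2 |R1  (J1 needs exactly one f-in)

dq_C2/dt = -E_Se1/8 - q_C1/32 - q_C2/64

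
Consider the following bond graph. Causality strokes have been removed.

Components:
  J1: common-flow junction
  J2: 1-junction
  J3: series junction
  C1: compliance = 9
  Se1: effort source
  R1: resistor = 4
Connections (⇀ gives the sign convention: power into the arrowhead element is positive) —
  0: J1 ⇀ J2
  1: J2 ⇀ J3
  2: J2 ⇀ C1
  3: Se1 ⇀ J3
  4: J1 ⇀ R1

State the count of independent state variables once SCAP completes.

1  (C1 all integral)

#3 stroke→J3  (Se1: effort source, stroke at far end)
#1 stroke→J2  (J3 needs exactly one f-in)
#2 stroke→J2  (prefer integral on C1)
#0 stroke→J1  (closing 1-jn rule on J2)
#4 stroke→R1  (only one flow-in slot at J1)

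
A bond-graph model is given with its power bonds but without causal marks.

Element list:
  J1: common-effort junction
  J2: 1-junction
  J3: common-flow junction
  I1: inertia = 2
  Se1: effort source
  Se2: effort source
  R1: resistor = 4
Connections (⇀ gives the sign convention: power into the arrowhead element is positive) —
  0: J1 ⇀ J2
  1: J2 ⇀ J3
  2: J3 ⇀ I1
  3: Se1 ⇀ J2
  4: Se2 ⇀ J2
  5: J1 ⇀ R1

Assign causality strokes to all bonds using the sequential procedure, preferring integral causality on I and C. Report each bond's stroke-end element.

b0 stroke→J2
b1 stroke→J3
b2 stroke→I1
b3 stroke→J2
b4 stroke→J2
b5 stroke→J1

#3 →J2  (Se1 (Se) sets effort on bond)
#4 →J2  (Se2 (Se) sets effort on bond)
#2 →I1  (I1 outputs flow p/I1)
#1 →J3  (1-jn J3 has f-setter on 2)
#0 →J2  (J2 flow already set via bond 1)
#5 →J1  (J1: last free bond brings effort in)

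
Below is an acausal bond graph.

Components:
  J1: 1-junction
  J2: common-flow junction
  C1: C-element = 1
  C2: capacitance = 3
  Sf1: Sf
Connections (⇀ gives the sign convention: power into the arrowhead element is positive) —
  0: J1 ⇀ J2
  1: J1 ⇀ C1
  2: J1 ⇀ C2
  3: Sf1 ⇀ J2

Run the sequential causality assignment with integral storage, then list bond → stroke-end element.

#0 →J2
#1 →J1
#2 →J1
#3 →Sf1

b3 stroke at Sf1  (source Sf1 imposes f)
b0 stroke at J2  (J2 flow already set via bond 3)
b1 stroke at J1  (J1 flow already set via bond 0)
b2 stroke at J1  (common-f at J1 fixed by 0)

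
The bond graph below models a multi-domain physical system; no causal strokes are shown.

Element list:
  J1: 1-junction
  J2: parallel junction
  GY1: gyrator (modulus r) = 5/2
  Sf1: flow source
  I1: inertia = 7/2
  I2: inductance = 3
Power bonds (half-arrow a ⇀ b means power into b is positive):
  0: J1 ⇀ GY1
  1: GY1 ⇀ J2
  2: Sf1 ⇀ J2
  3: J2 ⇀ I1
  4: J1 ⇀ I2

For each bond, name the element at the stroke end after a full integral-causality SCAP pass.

bond 0 |J1
bond 1 |J2
bond 2 |Sf1
bond 3 |I1
bond 4 |I2

#2 stroke→Sf1  (source Sf1 imposes f)
#3 stroke→I1  (prefer integral on I1)
#1 stroke→J2  (closing 0-jn rule on J2)
#0 stroke→J1  (through GY1, causality inverts; strokes same side of GY1)
#4 stroke→I2  (J1: last free bond brings flow in)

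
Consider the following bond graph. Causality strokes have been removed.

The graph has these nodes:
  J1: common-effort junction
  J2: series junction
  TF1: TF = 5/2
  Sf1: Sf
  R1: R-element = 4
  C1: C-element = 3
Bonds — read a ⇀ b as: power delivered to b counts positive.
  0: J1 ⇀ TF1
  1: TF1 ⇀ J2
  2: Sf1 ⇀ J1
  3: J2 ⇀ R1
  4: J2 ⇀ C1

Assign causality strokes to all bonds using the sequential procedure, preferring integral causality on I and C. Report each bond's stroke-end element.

β0 stroke at J1
β1 stroke at TF1
β2 stroke at Sf1
β3 stroke at J2
β4 stroke at J2

#2 →Sf1  (Sf1: flow source, stroke at near end)
#0 →J1  (J1: last free bond brings effort in)
#1 →TF1  (TF TF1: opposite of bond 0)
#3 →J2  (common-f at J2 fixed by 1)
#4 →J2  (J2 flow already set via bond 1)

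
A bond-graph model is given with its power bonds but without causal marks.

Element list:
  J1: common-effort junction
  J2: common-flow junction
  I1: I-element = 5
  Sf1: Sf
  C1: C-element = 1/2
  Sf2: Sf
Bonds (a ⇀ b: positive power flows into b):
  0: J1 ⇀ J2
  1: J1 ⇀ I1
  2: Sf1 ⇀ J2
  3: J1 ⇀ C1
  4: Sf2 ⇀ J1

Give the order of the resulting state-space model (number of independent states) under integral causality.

b2 stroke at Sf1  (source Sf1 imposes f)
b4 stroke at Sf2  (Sf2 (Sf) sets flow on bond)
b0 stroke at J2  (J2: bond 2 brought flow, rest push out)
b1 stroke at I1  (I1 integral (f out))
b3 stroke at J1  (only one effort-in slot at J1)

2  (C1, I1 all integral)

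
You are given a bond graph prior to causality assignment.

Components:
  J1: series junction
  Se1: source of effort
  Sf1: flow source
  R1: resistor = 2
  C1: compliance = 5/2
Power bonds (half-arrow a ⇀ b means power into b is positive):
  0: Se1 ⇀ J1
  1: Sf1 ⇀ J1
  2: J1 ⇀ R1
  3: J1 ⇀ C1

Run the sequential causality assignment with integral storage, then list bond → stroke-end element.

#0 |J1  (source Se1 imposes e)
#1 |Sf1  (Sf1: flow source, stroke at near end)
#2 |J1  (common-f at J1 fixed by 1)
#3 |J1  (common-f at J1 fixed by 1)

#0 stroke→J1
#1 stroke→Sf1
#2 stroke→J1
#3 stroke→J1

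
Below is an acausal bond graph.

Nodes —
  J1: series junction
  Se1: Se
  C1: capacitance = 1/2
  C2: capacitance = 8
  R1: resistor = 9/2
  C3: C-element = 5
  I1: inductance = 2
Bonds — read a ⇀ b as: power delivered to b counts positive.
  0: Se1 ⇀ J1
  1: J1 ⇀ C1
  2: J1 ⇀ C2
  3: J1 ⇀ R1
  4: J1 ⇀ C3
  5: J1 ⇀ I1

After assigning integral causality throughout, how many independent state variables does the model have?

4  (C1, C2, C3, I1 all integral)

b0 →J1  (Se1 (Se) sets effort on bond)
b1 →J1  (C1 integral (e out))
b2 →J1  (C2 integral (e out))
b4 →J1  (C3 outputs effort q/C3)
b5 →I1  (I1: I, integral causality)
b3 →J1  (J1: bond 5 brought flow, rest push out)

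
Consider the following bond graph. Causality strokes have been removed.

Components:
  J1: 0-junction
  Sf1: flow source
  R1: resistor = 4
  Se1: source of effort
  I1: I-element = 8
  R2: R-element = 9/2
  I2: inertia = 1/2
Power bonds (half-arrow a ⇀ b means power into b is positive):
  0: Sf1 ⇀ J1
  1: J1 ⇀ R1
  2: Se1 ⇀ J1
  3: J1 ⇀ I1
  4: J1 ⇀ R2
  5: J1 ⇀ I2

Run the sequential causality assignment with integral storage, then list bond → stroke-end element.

β0 stroke at Sf1
β1 stroke at R1
β2 stroke at J1
β3 stroke at I1
β4 stroke at R2
β5 stroke at I2

β0 |Sf1  (Sf1 fixes flow; stroke at Sf1)
β2 |J1  (Se1 fixes effort; stroke away)
β1 |R1  (common-e at J1 fixed by 2)
β3 |I1  (J1: bond 2 brought effort, rest push out)
β4 |R2  (J1: bond 2 brought effort, rest push out)
β5 |I2  (0-jn J1 has e-setter on 2)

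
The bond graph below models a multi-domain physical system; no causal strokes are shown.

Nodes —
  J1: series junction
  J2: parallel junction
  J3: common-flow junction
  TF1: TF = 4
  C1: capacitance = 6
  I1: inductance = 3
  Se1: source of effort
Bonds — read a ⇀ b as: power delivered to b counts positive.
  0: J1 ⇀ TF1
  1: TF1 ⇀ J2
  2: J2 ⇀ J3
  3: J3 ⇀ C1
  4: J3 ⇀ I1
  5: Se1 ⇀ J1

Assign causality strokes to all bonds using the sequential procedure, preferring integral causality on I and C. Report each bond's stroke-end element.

#0 stroke→TF1
#1 stroke→J2
#2 stroke→J3
#3 stroke→J3
#4 stroke→I1
#5 stroke→J1

#5 stroke→J1  (Se1: effort source, stroke at far end)
#0 stroke→TF1  (only one flow-in slot at J1)
#1 stroke→J2  (TF1: transformer flips bond 0)
#2 stroke→J3  (common-e at J2 fixed by 1)
#3 stroke→J3  (C1 integral (e out))
#4 stroke→I1  (only one flow-in slot at J3)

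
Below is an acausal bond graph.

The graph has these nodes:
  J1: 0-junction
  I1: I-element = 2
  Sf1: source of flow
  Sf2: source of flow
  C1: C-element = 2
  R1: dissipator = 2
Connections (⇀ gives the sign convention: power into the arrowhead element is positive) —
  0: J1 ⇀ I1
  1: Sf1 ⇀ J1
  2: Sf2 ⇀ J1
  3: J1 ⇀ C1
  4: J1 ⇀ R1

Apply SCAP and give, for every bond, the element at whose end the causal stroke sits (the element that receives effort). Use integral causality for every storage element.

β0 stroke→I1
β1 stroke→Sf1
β2 stroke→Sf2
β3 stroke→J1
β4 stroke→R1

β1 stroke→Sf1  (source Sf1 imposes f)
β2 stroke→Sf2  (Sf2: flow source, stroke at near end)
β0 stroke→I1  (I1 integral (f out))
β3 stroke→J1  (prefer integral on C1)
β4 stroke→R1  (0-jn J1 has e-setter on 3)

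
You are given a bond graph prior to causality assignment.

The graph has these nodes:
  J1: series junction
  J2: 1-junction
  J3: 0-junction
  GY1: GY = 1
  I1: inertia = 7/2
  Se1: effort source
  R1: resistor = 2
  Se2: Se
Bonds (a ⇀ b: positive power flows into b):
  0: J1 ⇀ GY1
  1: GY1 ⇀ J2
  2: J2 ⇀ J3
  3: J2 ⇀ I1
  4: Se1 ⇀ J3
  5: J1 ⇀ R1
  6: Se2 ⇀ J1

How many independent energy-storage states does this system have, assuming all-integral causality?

b4 stroke at J3  (source Se1 imposes e)
b6 stroke at J1  (Se2 fixes effort; stroke away)
b2 stroke at J2  (common-e at J3 fixed by 4)
b3 stroke at I1  (I1 integral (f out))
b1 stroke at J2  (J2: bond 3 brought flow, rest push out)
b0 stroke at J1  (GY1: gyrator matches bond 1)
b5 stroke at R1  (closing 1-jn rule on J1)

1  (I1 all integral)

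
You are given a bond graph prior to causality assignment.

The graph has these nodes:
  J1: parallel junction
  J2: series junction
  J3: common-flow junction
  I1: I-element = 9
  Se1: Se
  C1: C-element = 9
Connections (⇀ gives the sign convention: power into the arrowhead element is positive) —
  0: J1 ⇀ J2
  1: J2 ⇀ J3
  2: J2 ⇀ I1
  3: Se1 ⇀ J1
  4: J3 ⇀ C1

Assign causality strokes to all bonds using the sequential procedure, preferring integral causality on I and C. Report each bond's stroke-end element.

b0 →J2
b1 →J2
b2 →I1
b3 →J1
b4 →J3

bond 3 |J1  (Se1: effort source, stroke at far end)
bond 0 |J2  (common-e at J1 fixed by 3)
bond 2 |I1  (I1 integral (f out))
bond 1 |J2  (1-jn J2 has f-setter on 2)
bond 4 |J3  (J3: bond 1 brought flow, rest push out)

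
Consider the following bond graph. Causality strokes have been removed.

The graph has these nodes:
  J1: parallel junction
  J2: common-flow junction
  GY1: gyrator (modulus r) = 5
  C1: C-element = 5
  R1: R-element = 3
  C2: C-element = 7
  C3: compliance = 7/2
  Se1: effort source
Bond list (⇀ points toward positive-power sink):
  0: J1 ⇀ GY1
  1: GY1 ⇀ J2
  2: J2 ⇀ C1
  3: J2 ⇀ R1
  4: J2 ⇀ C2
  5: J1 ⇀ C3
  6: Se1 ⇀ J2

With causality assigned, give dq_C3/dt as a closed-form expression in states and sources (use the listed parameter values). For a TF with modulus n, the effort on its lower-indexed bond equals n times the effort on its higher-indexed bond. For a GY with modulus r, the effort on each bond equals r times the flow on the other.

β6 stroke→J2  (source Se1 imposes e)
β2 stroke→J2  (C1 outputs effort q/C1)
β4 stroke→J2  (C2 integral (e out))
β5 stroke→J1  (C3: C, integral causality)
β0 stroke→GY1  (J1: bond 5 brought effort, rest push out)
β1 stroke→GY1  (GY1: gyrator matches bond 0)
β3 stroke→J2  (J2: bond 1 brought flow, rest push out)

dq_C3/dt = E_Se1/5 - q_C1/25 - q_C2/35 - 6*q_C3/175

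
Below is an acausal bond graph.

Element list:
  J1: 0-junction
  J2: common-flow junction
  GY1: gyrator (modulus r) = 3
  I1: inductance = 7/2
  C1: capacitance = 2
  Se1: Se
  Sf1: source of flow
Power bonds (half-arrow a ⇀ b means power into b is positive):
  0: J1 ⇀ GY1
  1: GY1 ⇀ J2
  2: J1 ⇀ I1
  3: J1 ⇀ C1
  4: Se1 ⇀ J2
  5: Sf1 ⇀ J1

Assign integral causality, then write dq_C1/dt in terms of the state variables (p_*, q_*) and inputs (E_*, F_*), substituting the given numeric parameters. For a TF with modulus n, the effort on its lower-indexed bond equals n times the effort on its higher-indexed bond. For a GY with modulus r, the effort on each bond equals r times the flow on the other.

dq_C1/dt = E_Se1/3 + F_Sf1 - 2*p_I1/7

#4 stroke at J2  (Se1: effort source, stroke at far end)
#5 stroke at Sf1  (source Sf1 imposes f)
#1 stroke at GY1  (J2: last free bond brings flow in)
#0 stroke at GY1  (GY1 both-in/both-out from 1)
#2 stroke at I1  (I1 outputs flow p/I1)
#3 stroke at J1  (J1: last free bond brings effort in)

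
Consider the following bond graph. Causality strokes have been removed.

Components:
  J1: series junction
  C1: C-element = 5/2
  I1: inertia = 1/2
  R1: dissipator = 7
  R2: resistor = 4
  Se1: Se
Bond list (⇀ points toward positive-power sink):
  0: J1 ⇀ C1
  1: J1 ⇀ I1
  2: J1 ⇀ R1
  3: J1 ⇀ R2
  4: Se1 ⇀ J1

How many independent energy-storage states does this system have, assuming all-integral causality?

2  (C1, I1 all integral)

β4 stroke at J1  (Se1 (Se) sets effort on bond)
β0 stroke at J1  (C1 outputs effort q/C1)
β1 stroke at I1  (prefer integral on I1)
β2 stroke at J1  (J1: bond 1 brought flow, rest push out)
β3 stroke at J1  (1-jn J1 has f-setter on 1)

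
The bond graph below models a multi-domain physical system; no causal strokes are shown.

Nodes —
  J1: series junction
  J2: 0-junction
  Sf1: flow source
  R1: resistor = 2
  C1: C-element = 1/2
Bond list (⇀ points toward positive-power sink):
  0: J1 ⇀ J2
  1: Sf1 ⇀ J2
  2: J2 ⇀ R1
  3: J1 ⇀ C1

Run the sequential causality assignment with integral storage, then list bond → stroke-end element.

#1 stroke→Sf1  (Sf1 (Sf) sets flow on bond)
#3 stroke→J1  (prefer integral on C1)
#0 stroke→J2  (J1 needs exactly one f-in)
#2 stroke→R1  (common-e at J2 fixed by 0)

bond 0 stroke→J2
bond 1 stroke→Sf1
bond 2 stroke→R1
bond 3 stroke→J1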